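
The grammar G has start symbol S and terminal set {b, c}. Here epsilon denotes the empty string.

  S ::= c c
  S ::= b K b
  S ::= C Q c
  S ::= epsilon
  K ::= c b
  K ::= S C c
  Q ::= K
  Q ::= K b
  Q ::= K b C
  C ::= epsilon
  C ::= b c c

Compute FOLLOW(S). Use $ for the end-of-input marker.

{$, b, c}

FIRST(C) = {epsilon, b}
FIRST(S) = {epsilon, b, c}  (via C Q c)
FIRST(K) = {b, c}  (via S C c)
FIRST(Q) = {b, c}  (via K, K b, K b C)
FOLLOW(S) includes $ since S is the start symbol.
FOLLOW(S): in K::=S C c, S is followed by C c with FIRST {b, c}. Thus FOLLOW(S) = {$, b, c}.
FOLLOW(Q): in S::=C Q c, Q is followed by c with FIRST {c}. Thus FOLLOW(Q) = {c}.
FOLLOW(K): in S::=b K b, K is followed by b with FIRST {b}; in Q::=K, the suffix after K is empty, so FOLLOW(K) ⊇ FOLLOW(Q) = {c}; in Q::=K b, K is followed by b with FIRST {b}; in Q::=K b C, K is followed by b C with FIRST {b}. Thus FOLLOW(K) = {b, c}.
FOLLOW(C): in S::=C Q c, C is followed by Q c with FIRST {b, c}; in K::=S C c, C is followed by c with FIRST {c}; in Q::=K b C, the suffix after C is empty, so FOLLOW(C) ⊇ FOLLOW(Q) = {c}. Thus FOLLOW(C) = {b, c}.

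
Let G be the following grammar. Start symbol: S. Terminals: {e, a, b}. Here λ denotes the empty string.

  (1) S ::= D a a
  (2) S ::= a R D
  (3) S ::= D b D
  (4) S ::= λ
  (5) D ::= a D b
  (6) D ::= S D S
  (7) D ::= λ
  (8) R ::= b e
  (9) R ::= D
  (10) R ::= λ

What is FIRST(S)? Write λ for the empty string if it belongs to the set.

FIRST(S): from S::=D a a we get {a, b}; from S::=a R D we get {a}; from S::=D b D we get {a, b}; from S::=λ we get {λ}. So FIRST(S) = {λ, a, b}.
FIRST(D): from D::=a D b we get {a}; from D::=S D S we get {λ, a, b}; from D::=λ we get {λ}. So FIRST(D) = {λ, a, b}.
FIRST(R): from R::=b e we get {b}; from R::=D we get {λ, a, b}; from R::=λ we get {λ}. So FIRST(R) = {λ, a, b}.

{λ, a, b}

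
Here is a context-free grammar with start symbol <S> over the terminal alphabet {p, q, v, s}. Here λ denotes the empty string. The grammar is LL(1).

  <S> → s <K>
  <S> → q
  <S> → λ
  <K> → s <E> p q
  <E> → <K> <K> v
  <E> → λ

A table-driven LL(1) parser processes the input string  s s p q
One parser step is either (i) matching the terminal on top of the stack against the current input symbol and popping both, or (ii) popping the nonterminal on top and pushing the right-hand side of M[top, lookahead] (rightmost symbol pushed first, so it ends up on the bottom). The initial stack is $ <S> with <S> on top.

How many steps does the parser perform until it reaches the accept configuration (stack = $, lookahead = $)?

7

     Stack        Input      Action
  1  $ <S>        s s p q $  expand <S> → s <K>
  2  $ <K> s      s s p q $  match s
  3  $ <K>        s p q $    expand <K> → s <E> p q
  4  $ q p <E> s  s p q $    match s
  5  $ q p <E>    p q $      expand <E> → λ
  6  $ q p        p q $      match p
  7  $ q          q $        match q
Accept reached after 7 steps.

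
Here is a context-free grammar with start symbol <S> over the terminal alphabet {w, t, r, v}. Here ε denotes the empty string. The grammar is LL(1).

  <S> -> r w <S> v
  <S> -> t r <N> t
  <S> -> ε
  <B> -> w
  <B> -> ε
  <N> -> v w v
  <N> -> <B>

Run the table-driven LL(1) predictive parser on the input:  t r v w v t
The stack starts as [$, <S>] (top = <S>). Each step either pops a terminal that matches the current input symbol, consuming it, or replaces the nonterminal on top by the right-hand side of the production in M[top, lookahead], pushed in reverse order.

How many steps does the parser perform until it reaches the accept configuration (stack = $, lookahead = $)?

8

     Stack        Input          Action
  1  $ <S>        t r v w v t $  expand <S> -> t r <N> t
  2  $ t <N> r t  t r v w v t $  match t
  3  $ t <N> r    r v w v t $    match r
  4  $ t <N>      v w v t $      expand <N> -> v w v
  5  $ t v w v    v w v t $      match v
  6  $ t v w      w v t $        match w
  7  $ t v        v t $          match v
  8  $ t          t $            match t
Accept reached after 8 steps.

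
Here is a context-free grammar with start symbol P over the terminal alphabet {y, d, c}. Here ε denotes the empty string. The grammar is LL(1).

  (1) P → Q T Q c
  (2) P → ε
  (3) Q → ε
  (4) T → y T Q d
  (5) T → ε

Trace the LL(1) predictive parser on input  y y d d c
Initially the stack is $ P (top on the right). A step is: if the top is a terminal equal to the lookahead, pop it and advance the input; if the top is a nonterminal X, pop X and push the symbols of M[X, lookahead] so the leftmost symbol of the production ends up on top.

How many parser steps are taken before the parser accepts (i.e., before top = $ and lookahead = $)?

      Stack              Input        Action
   1  $ P                y y d d c $  expand P → Q T Q c
   2  $ c Q T Q          y y d d c $  expand Q → ε
   3  $ c Q T            y y d d c $  expand T → y T Q d
   4  $ c Q d Q T y      y y d d c $  match y
   5  $ c Q d Q T        y d d c $    expand T → y T Q d
   6  $ c Q d Q d Q T y  y d d c $    match y
   7  $ c Q d Q d Q T    d d c $      expand T → ε
   8  $ c Q d Q d Q      d d c $      expand Q → ε
   9  $ c Q d Q d        d d c $      match d
  10  $ c Q d Q          d c $        expand Q → ε
  11  $ c Q d            d c $        match d
  12  $ c Q              c $          expand Q → ε
  13  $ c                c $          match c
Accept reached after 13 steps.

13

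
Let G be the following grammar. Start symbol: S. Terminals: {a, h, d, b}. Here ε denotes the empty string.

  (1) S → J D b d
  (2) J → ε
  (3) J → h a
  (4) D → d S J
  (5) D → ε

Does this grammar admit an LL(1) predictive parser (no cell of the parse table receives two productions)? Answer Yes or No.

FIRST(S) = {b, d, h}
FIRST(J) = {ε, h}
FIRST(D) = {ε, d}
FOLLOW(S) = {$, b, h}
FOLLOW(J) = {b, d}
FOLLOW(D) = {b}
Each cell of M receives at most one production.

Yes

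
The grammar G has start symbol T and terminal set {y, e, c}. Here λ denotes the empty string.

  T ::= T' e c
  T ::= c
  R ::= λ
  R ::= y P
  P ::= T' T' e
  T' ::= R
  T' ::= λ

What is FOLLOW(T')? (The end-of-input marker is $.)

FIRST(R) = {λ, y}
FIRST(T') = {λ, y}  (via R)
FIRST(T) = {c, e, y}  (via T' e c)
FIRST(P) = {e, y}  (via T' T' e)
FOLLOW(T) includes $ since T is the start symbol.
FOLLOW(T): T appears on no right-hand side. Thus FOLLOW(T) = {$}.
FOLLOW(T'): in T::=T' e c, T' is followed by e c with FIRST {e}; in P::=T' T' e (occurrence 1), T' is followed by T' e with FIRST {e, y}; in P::=T' T' e (occurrence 2), T' is followed by e with FIRST {e}. Thus FOLLOW(T') = {e, y}.
FOLLOW(R): in T'::=R, the suffix after R is empty, so FOLLOW(R) ⊇ FOLLOW(T') = {e, y}. Thus FOLLOW(R) = {e, y}.
FOLLOW(P): in R::=y P, the suffix after P is empty, so FOLLOW(P) ⊇ FOLLOW(R) = {e, y}. Thus FOLLOW(P) = {e, y}.

{e, y}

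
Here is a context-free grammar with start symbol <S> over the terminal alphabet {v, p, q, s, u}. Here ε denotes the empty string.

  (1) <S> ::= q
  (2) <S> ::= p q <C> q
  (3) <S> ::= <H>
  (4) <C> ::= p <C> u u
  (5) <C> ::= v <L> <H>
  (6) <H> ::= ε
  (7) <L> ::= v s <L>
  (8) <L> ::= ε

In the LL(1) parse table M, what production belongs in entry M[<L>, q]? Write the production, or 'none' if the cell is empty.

<L> ::= ε

FIRST(<C>) = {p, v}
FIRST(<H>) = {ε}
FIRST(<L>) = {ε, v}
FIRST(<S>) = {ε, p, q}  (via <H>)
FOLLOW(<S>) includes $ since <S> is the start symbol.
FOLLOW(<C>): in <S>::=p q <C> q, <C> is followed by q with FIRST {q}; in <C>::=p <C> u u, <C> is followed by u u with FIRST {u}. Thus FOLLOW(<C>) = {q, u}.
FOLLOW(<L>): in <C>::=v <L> <H>, <L> is followed by <H> with FIRST {ε}; in <C>::=v <L> <H>, the suffix after <L> is nullable, so FOLLOW(<L>) ⊇ FOLLOW(<C>) = {q, u}; in <L>::=v s <L>, the suffix after <L> is empty (adds nothing new). Thus FOLLOW(<L>) = {q, u}.
For <L> ::= v s <L>: FIRST(v s <L>) = {v}, so it goes in M[<L>, t] for t ∈ {v}.
For <L> ::= ε: FIRST(ε) = {ε}, so it goes in M[<L>, t] for t ∈ {}; since ε ∈ FIRST, also for every t ∈ FOLLOW(<L>) = {q, u}.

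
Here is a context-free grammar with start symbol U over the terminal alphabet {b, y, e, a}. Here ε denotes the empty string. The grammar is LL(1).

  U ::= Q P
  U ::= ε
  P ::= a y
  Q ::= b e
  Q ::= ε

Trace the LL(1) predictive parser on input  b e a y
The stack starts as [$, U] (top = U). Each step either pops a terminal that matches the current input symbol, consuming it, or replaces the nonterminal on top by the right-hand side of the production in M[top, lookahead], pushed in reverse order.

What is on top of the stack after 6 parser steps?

y

step 1: stack=$ U  input=b e a y $  — expand U ::= Q P
step 2: stack=$ P Q  input=b e a y $  — expand Q ::= b e
step 3: stack=$ P e b  input=b e a y $  — match b
step 4: stack=$ P e  input=e a y $  — match e
step 5: stack=$ P  input=a y $  — expand P ::= a y
step 6: stack=$ y a  input=a y $  — match a
Stack after step 6: $ y (top = y).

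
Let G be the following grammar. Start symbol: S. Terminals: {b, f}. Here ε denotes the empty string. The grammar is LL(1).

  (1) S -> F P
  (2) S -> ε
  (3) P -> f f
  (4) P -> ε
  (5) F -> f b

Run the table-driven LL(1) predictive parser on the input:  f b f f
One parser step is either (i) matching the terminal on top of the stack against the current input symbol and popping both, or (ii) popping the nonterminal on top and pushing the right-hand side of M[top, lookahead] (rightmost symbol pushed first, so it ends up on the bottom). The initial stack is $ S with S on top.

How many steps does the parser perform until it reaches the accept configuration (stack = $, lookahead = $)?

step 1: stack=$ S  input=f b f f $  — expand S -> F P
step 2: stack=$ P F  input=f b f f $  — expand F -> f b
step 3: stack=$ P b f  input=f b f f $  — match f
step 4: stack=$ P b  input=b f f $  — match b
step 5: stack=$ P  input=f f $  — expand P -> f f
step 6: stack=$ f f  input=f f $  — match f
step 7: stack=$ f  input=f $  — match f
Accept reached after 7 steps.

7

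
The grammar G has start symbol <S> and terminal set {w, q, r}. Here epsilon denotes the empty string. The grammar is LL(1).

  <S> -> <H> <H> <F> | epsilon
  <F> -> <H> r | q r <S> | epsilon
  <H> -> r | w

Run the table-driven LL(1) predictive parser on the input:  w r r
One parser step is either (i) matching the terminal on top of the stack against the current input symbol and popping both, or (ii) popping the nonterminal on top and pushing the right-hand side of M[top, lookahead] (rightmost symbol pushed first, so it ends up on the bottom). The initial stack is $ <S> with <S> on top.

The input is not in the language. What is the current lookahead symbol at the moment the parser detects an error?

     Stack          Input    Action
  1  $ <S>          w r r $  expand <S> -> <H> <H> <F>
  2  $ <F> <H> <H>  w r r $  expand <H> -> w
  3  $ <F> <H> w    w r r $  match w
  4  $ <F> <H>      r r $    expand <H> -> r
  5  $ <F> r        r r $    match r
  6  $ <F>          r $      expand <F> -> <H> r
  7  $ r <H>        r $      expand <H> -> r
  8  $ r r          r $      match r
  9  $ r            $        error: top is terminal r but lookahead is $

$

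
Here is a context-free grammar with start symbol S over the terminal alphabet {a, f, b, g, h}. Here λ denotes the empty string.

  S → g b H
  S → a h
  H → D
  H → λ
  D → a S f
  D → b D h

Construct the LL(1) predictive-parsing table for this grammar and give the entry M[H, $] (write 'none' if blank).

H → λ

FIRST(S): from S→g b H we get {g}; from S→a h we get {a}. So FIRST(S) = {a, g}.
FIRST(D): from D→a S f we get {a}; from D→b D h we get {b}. So FIRST(D) = {a, b}.
FIRST(H): from H→D we get {a, b}; from H→λ we get {λ}. So FIRST(H) = {λ, a, b}.
FOLLOW(S) includes $ since S is the start symbol.
FOLLOW(S): in D→a S f, S is followed by f with FIRST {f}. Thus FOLLOW(S) = {$, f}.
FOLLOW(H): in S→g b H, the suffix after H is empty, so FOLLOW(H) ⊇ FOLLOW(S) = {$, f}. Thus FOLLOW(H) = {$, f}.
For H → D: FIRST(D) = {a, b}, so it goes in M[H, t] for t ∈ {a, b}.
For H → λ: FIRST(λ) = {λ}, so it goes in M[H, t] for t ∈ {}; since λ ∈ FIRST, also for every t ∈ FOLLOW(H) = {$, f}.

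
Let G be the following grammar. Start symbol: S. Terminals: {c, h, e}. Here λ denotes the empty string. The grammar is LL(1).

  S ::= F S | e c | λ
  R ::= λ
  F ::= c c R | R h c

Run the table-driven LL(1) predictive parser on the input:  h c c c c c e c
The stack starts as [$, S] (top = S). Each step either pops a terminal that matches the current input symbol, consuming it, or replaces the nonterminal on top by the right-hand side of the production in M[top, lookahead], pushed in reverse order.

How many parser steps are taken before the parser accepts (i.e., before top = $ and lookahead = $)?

      Stack      Input              Action
   1  $ S        h c c c c c e c $  expand S ::= F S
   2  $ S F      h c c c c c e c $  expand F ::= R h c
   3  $ S c h R  h c c c c c e c $  expand R ::= λ
   4  $ S c h    h c c c c c e c $  match h
   5  $ S c      c c c c c e c $    match c
   6  $ S        c c c c e c $      expand S ::= F S
   7  $ S F      c c c c e c $      expand F ::= c c R
   8  $ S R c c  c c c c e c $      match c
   9  $ S R c    c c c e c $        match c
  10  $ S R      c c e c $          expand R ::= λ
  11  $ S        c c e c $          expand S ::= F S
  12  $ S F      c c e c $          expand F ::= c c R
  13  $ S R c c  c c e c $          match c
  14  $ S R c    c e c $            match c
  15  $ S R      e c $              expand R ::= λ
  16  $ S        e c $              expand S ::= e c
  17  $ c e      e c $              match e
  18  $ c        c $                match c
Accept reached after 18 steps.

18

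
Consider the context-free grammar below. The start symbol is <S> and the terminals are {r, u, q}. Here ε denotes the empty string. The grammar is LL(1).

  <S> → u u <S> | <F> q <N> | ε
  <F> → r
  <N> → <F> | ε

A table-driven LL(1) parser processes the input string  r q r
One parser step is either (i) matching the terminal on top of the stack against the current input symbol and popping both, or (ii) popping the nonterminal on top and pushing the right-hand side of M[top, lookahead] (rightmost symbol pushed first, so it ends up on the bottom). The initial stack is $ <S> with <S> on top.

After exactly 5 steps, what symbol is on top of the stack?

<F>

step 1: stack=$ <S>  input=r q r $  — expand <S> → <F> q <N>
step 2: stack=$ <N> q <F>  input=r q r $  — expand <F> → r
step 3: stack=$ <N> q r  input=r q r $  — match r
step 4: stack=$ <N> q  input=q r $  — match q
step 5: stack=$ <N>  input=r $  — expand <N> → <F>
Stack after step 5: $ <F> (top = <F>).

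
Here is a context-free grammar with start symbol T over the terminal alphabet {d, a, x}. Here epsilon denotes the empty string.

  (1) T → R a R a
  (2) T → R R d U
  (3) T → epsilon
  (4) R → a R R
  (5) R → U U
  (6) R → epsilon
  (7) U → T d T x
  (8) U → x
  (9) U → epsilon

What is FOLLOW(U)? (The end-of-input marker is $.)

FIRST(T) = {epsilon, a, d, x}  (via R a R a, R R d U)
FIRST(U) = {epsilon, a, d, x}  (via T d T x)
FIRST(R) = {epsilon, a, d, x}  (via U U)
FOLLOW(T) includes $ since T is the start symbol.
FOLLOW(T): in U→T d T x (occurrence 1), T is followed by d T x with FIRST {d}; in U→T d T x (occurrence 2), T is followed by x with FIRST {x}. Thus FOLLOW(T) = {$, d, x}.
FOLLOW(R): in T→R a R a (occurrence 1), R is followed by a R a with FIRST {a}; in T→R a R a (occurrence 2), R is followed by a with FIRST {a}; in T→R R d U (occurrence 1), R is followed by R d U with FIRST {a, d, x}; in T→R R d U (occurrence 2), R is followed by d U with FIRST {d}; in R→a R R (occurrence 1), R is followed by R with FIRST {epsilon, a, d, x}; in R→a R R (occurrence 1), the suffix after R is nullable (adds nothing new); in R→a R R (occurrence 2), the suffix after R is empty (adds nothing new). Thus FOLLOW(R) = {a, d, x}.
FOLLOW(U): in T→R R d U, the suffix after U is empty, so FOLLOW(U) ⊇ FOLLOW(T) = {$, d, x}; in R→U U (occurrence 1), U is followed by U with FIRST {epsilon, a, d, x}; in R→U U (occurrence 1), the suffix after U is nullable, so FOLLOW(U) ⊇ FOLLOW(R) = {a, d, x}; in R→U U (occurrence 2), the suffix after U is empty, so FOLLOW(U) ⊇ FOLLOW(R) = {a, d, x}. Thus FOLLOW(U) = {$, a, d, x}.

{$, a, d, x}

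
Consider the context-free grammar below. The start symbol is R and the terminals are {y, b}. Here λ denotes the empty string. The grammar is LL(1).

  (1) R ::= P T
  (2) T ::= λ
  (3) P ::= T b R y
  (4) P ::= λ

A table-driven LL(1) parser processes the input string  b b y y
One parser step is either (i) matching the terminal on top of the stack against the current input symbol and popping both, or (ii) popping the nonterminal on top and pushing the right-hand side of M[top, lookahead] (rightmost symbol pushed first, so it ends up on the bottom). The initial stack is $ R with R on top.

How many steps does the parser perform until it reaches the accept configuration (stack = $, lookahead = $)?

step 1: stack=$ R  input=b b y y $  — expand R ::= P T
step 2: stack=$ T P  input=b b y y $  — expand P ::= T b R y
step 3: stack=$ T y R b T  input=b b y y $  — expand T ::= λ
step 4: stack=$ T y R b  input=b b y y $  — match b
step 5: stack=$ T y R  input=b y y $  — expand R ::= P T
step 6: stack=$ T y T P  input=b y y $  — expand P ::= T b R y
step 7: stack=$ T y T y R b T  input=b y y $  — expand T ::= λ
step 8: stack=$ T y T y R b  input=b y y $  — match b
step 9: stack=$ T y T y R  input=y y $  — expand R ::= P T
step 10: stack=$ T y T y T P  input=y y $  — expand P ::= λ
step 11: stack=$ T y T y T  input=y y $  — expand T ::= λ
step 12: stack=$ T y T y  input=y y $  — match y
step 13: stack=$ T y T  input=y $  — expand T ::= λ
step 14: stack=$ T y  input=y $  — match y
step 15: stack=$ T  input=$  — expand T ::= λ
Accept reached after 15 steps.

15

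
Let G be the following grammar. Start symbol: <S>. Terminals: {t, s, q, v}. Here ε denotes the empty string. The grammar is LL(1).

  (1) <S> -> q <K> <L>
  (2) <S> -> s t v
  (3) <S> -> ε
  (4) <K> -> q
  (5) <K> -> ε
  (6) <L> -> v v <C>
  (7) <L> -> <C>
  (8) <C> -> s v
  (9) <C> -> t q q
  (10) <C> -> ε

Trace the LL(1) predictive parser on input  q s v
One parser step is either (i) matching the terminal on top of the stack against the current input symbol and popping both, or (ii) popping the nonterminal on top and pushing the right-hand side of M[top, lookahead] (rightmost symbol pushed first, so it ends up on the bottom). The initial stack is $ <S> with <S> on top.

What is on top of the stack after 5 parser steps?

s

step 1: stack=$ <S>  input=q s v $  — expand <S> -> q <K> <L>
step 2: stack=$ <L> <K> q  input=q s v $  — match q
step 3: stack=$ <L> <K>  input=s v $  — expand <K> -> ε
step 4: stack=$ <L>  input=s v $  — expand <L> -> <C>
step 5: stack=$ <C>  input=s v $  — expand <C> -> s v
Stack after step 5: $ v s (top = s).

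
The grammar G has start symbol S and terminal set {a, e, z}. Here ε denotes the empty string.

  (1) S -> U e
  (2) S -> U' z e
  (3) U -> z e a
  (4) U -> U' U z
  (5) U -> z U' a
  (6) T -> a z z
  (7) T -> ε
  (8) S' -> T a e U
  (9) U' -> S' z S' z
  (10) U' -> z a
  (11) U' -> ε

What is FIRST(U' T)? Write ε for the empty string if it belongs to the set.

{ε, a, z}

FIRST(T): from T->a z z we get {a}; from T->ε we get {ε}. So FIRST(T) = {ε, a}.
FIRST(S'): from S'->T a e U we get {a}. So FIRST(S') = {a}.
FIRST(U'): from U'->S' z S' z we get {a}; from U'->z a we get {z}; from U'->ε we get {ε}. So FIRST(U') = {ε, a, z}.
FIRST(U): from U->z e a we get {z}; from U->U' U z we get {a, z}; from U->z U' a we get {z}. So FIRST(U) = {a, z}.
FIRST(S): from S->U e we get {a, z}; from S->U' z e we get {a, z}. So FIRST(S) = {a, z}.
FIRST(U' T): take FIRST of each symbol in turn, carrying on past any symbol whose FIRST contains ε; result {ε, a, z}.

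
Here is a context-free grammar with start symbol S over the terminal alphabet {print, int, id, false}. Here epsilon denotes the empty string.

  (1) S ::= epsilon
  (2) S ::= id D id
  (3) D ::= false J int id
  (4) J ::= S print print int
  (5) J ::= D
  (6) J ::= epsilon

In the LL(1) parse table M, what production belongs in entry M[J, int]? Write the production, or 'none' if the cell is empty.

FIRST(S) = {epsilon, id}
FIRST(D) = {false}
FIRST(J) = {epsilon, false, id, print}  (via S print print int, D)
FOLLOW(S) includes $ since S is the start symbol.
FOLLOW(J): in D::=false J int id, J is followed by int id with FIRST {int}. Thus FOLLOW(J) = {int}.
For J ::= S print print int: FIRST(S print print int) = {id, print}, so it goes in M[J, t] for t ∈ {id, print}.
For J ::= D: FIRST(D) = {false}, so it goes in M[J, t] for t ∈ {false}.
For J ::= epsilon: FIRST(epsilon) = {epsilon}, so it goes in M[J, t] for t ∈ {}; since epsilon ∈ FIRST, also for every t ∈ FOLLOW(J) = {int}.

J ::= epsilon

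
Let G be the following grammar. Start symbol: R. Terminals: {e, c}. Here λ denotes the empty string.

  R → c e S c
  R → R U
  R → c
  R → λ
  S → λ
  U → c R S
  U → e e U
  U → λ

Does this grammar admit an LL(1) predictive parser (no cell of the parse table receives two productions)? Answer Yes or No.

FIRST(R) = {λ, c, e}
FIRST(S) = {λ}
FIRST(U) = {λ, c, e}
FOLLOW(R) = {$, c, e}
FOLLOW(S) = {$, c, e}
FOLLOW(U) = {$, c, e}
Cell M[R, $] receives both R → R U and R → λ — the grammar is not LL(1).

No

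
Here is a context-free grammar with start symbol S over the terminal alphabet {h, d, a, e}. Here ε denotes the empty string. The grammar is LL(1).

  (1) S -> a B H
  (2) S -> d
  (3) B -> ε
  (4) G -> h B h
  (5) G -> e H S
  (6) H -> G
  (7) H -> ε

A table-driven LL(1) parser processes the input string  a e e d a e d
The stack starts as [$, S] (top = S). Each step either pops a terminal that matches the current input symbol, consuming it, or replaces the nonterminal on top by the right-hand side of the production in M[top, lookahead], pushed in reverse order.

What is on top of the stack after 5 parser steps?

e

step 1: stack=$ S  input=a e e d a e d $  — expand S -> a B H
step 2: stack=$ H B a  input=a e e d a e d $  — match a
step 3: stack=$ H B  input=e e d a e d $  — expand B -> ε
step 4: stack=$ H  input=e e d a e d $  — expand H -> G
step 5: stack=$ G  input=e e d a e d $  — expand G -> e H S
Stack after step 5: $ S H e (top = e).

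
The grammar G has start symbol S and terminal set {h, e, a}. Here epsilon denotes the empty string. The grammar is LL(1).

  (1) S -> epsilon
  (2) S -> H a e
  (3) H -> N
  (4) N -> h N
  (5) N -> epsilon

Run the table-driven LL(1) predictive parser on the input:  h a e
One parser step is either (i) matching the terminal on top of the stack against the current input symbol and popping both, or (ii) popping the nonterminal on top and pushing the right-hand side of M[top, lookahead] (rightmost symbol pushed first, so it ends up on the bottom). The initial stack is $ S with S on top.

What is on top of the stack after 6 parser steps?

step 1: stack=$ S  input=h a e $  — expand S -> H a e
step 2: stack=$ e a H  input=h a e $  — expand H -> N
step 3: stack=$ e a N  input=h a e $  — expand N -> h N
step 4: stack=$ e a N h  input=h a e $  — match h
step 5: stack=$ e a N  input=a e $  — expand N -> epsilon
step 6: stack=$ e a  input=a e $  — match a
Stack after step 6: $ e (top = e).

e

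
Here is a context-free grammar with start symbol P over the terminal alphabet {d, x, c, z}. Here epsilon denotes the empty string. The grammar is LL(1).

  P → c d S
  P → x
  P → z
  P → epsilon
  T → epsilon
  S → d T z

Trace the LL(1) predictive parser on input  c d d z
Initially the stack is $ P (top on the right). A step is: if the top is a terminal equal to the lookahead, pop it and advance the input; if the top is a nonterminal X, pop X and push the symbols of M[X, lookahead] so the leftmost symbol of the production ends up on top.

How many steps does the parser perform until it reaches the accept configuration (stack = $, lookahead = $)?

step 1: stack=$ P  input=c d d z $  — expand P → c d S
step 2: stack=$ S d c  input=c d d z $  — match c
step 3: stack=$ S d  input=d d z $  — match d
step 4: stack=$ S  input=d z $  — expand S → d T z
step 5: stack=$ z T d  input=d z $  — match d
step 6: stack=$ z T  input=z $  — expand T → epsilon
step 7: stack=$ z  input=z $  — match z
Accept reached after 7 steps.

7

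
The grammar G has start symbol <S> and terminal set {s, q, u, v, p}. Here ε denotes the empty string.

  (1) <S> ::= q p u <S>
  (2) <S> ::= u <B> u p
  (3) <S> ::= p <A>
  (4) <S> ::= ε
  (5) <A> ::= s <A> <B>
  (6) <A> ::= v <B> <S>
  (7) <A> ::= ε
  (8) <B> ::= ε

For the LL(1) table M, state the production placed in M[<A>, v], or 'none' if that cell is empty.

<A> ::= v <B> <S>

FIRST(<S>) = {ε, p, q, u}
FIRST(<A>) = {ε, s, v}
FIRST(<B>) = {ε}
FOLLOW(<S>) includes $ since <S> is the start symbol.
FOLLOW(<S>): in <S>::=q p u <S>, the suffix after <S> is empty (adds nothing new); in <A>::=v <B> <S>, the suffix after <S> is empty, so FOLLOW(<S>) ⊇ FOLLOW(<A>) = {$}. Thus FOLLOW(<S>) = {$}.
FOLLOW(<A>): in <S>::=p <A>, the suffix after <A> is empty, so FOLLOW(<A>) ⊇ FOLLOW(<S>) = {$}; in <A>::=s <A> <B>, <A> is followed by <B> with FIRST {ε}; in <A>::=s <A> <B>, the suffix after <A> is nullable (adds nothing new). Thus FOLLOW(<A>) = {$}.
For <A> ::= s <A> <B>: FIRST(s <A> <B>) = {s}, so it goes in M[<A>, t] for t ∈ {s}.
For <A> ::= v <B> <S>: FIRST(v <B> <S>) = {v}, so it goes in M[<A>, t] for t ∈ {v}.
For <A> ::= ε: FIRST(ε) = {ε}, so it goes in M[<A>, t] for t ∈ {}; since ε ∈ FIRST, also for every t ∈ FOLLOW(<A>) = {$}.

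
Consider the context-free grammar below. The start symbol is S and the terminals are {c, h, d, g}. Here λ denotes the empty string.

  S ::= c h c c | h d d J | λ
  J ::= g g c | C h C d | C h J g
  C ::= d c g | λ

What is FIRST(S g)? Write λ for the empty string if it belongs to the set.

FIRST(S): from S::=c h c c we get {c}; from S::=h d d J we get {h}; from S::=λ we get {λ}. So FIRST(S) = {λ, c, h}.
FIRST(C): from C::=d c g we get {d}; from C::=λ we get {λ}. So FIRST(C) = {λ, d}.
FIRST(J): from J::=g g c we get {g}; from J::=C h C d we get {d, h}; from J::=C h J g we get {d, h}. So FIRST(J) = {d, g, h}.
FIRST(S g): take FIRST of each symbol in turn, carrying on past any symbol whose FIRST contains λ; result {c, g, h}.

{c, g, h}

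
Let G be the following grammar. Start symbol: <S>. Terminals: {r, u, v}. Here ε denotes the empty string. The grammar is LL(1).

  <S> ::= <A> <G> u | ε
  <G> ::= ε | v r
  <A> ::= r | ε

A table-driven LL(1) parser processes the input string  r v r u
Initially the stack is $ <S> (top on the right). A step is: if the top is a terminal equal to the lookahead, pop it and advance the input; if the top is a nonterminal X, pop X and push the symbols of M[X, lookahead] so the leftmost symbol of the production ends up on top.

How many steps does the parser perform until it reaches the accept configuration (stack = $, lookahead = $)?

     Stack        Input      Action
  1  $ <S>        r v r u $  expand <S> ::= <A> <G> u
  2  $ u <G> <A>  r v r u $  expand <A> ::= r
  3  $ u <G> r    r v r u $  match r
  4  $ u <G>      v r u $    expand <G> ::= v r
  5  $ u r v      v r u $    match v
  6  $ u r        r u $      match r
  7  $ u          u $        match u
Accept reached after 7 steps.

7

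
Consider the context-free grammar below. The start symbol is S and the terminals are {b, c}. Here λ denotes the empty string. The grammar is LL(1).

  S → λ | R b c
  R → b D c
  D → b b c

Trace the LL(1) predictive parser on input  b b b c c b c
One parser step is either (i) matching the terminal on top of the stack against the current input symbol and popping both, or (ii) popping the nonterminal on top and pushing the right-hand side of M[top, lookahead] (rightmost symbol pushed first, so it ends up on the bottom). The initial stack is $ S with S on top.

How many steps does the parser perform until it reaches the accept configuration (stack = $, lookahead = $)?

      Stack          Input            Action
   1  $ S            b b b c c b c $  expand S → R b c
   2  $ c b R        b b b c c b c $  expand R → b D c
   3  $ c b c D b    b b b c c b c $  match b
   4  $ c b c D      b b c c b c $    expand D → b b c
   5  $ c b c c b b  b b c c b c $    match b
   6  $ c b c c b    b c c b c $      match b
   7  $ c b c c      c c b c $        match c
   8  $ c b c        c b c $          match c
   9  $ c b          b c $            match b
  10  $ c            c $              match c
Accept reached after 10 steps.

10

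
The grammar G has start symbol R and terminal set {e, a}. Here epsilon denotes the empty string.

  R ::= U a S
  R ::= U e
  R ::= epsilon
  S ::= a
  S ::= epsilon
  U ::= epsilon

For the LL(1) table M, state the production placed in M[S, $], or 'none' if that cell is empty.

FIRST(S): from S::=a we get {a}; from S::=epsilon we get {epsilon}. So FIRST(S) = {epsilon, a}.
FIRST(U): from U::=epsilon we get {epsilon}. So FIRST(U) = {epsilon}.
FIRST(R): from R::=U a S we get {a}; from R::=U e we get {e}; from R::=epsilon we get {epsilon}. So FIRST(R) = {epsilon, a, e}.
FOLLOW(R) includes $ since R is the start symbol.
FOLLOW(R): R appears on no right-hand side. Thus FOLLOW(R) = {$}.
FOLLOW(S): in R::=U a S, the suffix after S is empty, so FOLLOW(S) ⊇ FOLLOW(R) = {$}. Thus FOLLOW(S) = {$}.
For S ::= a: FIRST(a) = {a}, so it goes in M[S, t] for t ∈ {a}.
For S ::= epsilon: FIRST(epsilon) = {epsilon}, so it goes in M[S, t] for t ∈ {}; since epsilon ∈ FIRST, also for every t ∈ FOLLOW(S) = {$}.

S ::= epsilon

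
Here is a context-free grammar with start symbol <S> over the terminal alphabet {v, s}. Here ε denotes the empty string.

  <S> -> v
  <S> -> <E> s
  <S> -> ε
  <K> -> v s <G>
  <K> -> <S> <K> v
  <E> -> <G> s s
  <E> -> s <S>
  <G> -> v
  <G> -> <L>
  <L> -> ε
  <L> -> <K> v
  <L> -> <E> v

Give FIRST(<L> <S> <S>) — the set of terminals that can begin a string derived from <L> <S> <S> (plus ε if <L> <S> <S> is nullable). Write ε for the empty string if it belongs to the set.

FIRST(<S>) = {ε, s, v}  (via <E> s)
FIRST(<K>) = {s, v}  (via <S> <K> v)
FIRST(<E>) = {s, v}  (via <G> s s)
FIRST(<L>) = {ε, s, v}  (via <K> v, <E> v)
FIRST(<G>) = {ε, s, v}  (via <L>)
FIRST(<L> <S> <S>): take FIRST of each symbol in turn, carrying on past any symbol whose FIRST contains ε; result {ε, s, v}.

{ε, s, v}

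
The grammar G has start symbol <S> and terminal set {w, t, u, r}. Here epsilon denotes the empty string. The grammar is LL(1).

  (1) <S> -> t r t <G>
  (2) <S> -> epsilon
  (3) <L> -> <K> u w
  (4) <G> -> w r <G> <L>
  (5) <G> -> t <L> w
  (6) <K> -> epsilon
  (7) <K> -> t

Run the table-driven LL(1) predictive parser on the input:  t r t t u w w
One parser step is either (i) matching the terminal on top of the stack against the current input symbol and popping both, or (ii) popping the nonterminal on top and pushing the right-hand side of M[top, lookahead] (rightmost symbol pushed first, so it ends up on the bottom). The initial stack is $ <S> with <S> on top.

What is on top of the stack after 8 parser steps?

     Stack        Input            Action
  1  $ <S>        t r t t u w w $  expand <S> -> t r t <G>
  2  $ <G> t r t  t r t t u w w $  match t
  3  $ <G> t r    r t t u w w $    match r
  4  $ <G> t      t t u w w $      match t
  5  $ <G>        t u w w $        expand <G> -> t <L> w
  6  $ w <L> t    t u w w $        match t
  7  $ w <L>      u w w $          expand <L> -> <K> u w
  8  $ w w u <K>  u w w $          expand <K> -> epsilon
Stack after step 8: $ w w u (top = u).

u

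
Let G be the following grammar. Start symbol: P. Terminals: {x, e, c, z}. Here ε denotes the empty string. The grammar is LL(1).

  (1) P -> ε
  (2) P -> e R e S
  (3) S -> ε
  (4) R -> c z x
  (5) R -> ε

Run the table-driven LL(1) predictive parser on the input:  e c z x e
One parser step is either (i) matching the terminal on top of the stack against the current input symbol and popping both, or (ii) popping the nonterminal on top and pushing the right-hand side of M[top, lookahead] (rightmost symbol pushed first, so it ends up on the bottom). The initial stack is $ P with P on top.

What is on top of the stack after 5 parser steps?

x

     Stack        Input        Action
  1  $ P          e c z x e $  expand P -> e R e S
  2  $ S e R e    e c z x e $  match e
  3  $ S e R      c z x e $    expand R -> c z x
  4  $ S e x z c  c z x e $    match c
  5  $ S e x z    z x e $      match z
Stack after step 5: $ S e x (top = x).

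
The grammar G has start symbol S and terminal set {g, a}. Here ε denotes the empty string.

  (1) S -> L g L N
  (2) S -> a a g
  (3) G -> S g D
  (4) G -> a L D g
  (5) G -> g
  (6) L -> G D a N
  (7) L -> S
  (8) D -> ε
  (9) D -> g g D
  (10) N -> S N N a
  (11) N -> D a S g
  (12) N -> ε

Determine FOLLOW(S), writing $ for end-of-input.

FIRST(D) = {ε, g}
FIRST(S) = {a, g}  (via L g L N)
FIRST(G) = {a, g}  (via S g D)
FIRST(N) = {ε, a, g}  (via S N N a, D a S g)
FIRST(L) = {a, g}  (via G D a N, S)
FOLLOW(S) includes $ since S is the start symbol.
FOLLOW(G): in L->G D a N, G is followed by D a N with FIRST {a, g}. Thus FOLLOW(G) = {a, g}.
FOLLOW(D): in G->S g D, the suffix after D is empty, so FOLLOW(D) ⊇ FOLLOW(G) = {a, g}; in G->a L D g, D is followed by g with FIRST {g}; in L->G D a N, D is followed by a N with FIRST {a}; in D->g g D, the suffix after D is empty (adds nothing new); in N->D a S g, D is followed by a S g with FIRST {a}. Thus FOLLOW(D) = {a, g}.
FOLLOW(S): in G->S g D, S is followed by g D with FIRST {g}; in L->S, the suffix after S is empty, so FOLLOW(S) ⊇ FOLLOW(L) = {$, a, g}; in N->S N N a, S is followed by N N a with FIRST {a, g}; in N->D a S g, S is followed by g with FIRST {g}. Thus FOLLOW(S) = {$, a, g}.
FOLLOW(L): in S->L g L N (occurrence 1), L is followed by g L N with FIRST {g}; in S->L g L N (occurrence 2), L is followed by N with FIRST {ε, a, g}; in S->L g L N (occurrence 2), the suffix after L is nullable, so FOLLOW(L) ⊇ FOLLOW(S) = {$, a, g}; in G->a L D g, L is followed by D g with FIRST {g}. Thus FOLLOW(L) = {$, a, g}.
FOLLOW(N): in S->L g L N, the suffix after N is empty, so FOLLOW(N) ⊇ FOLLOW(S) = {$, a, g}; in L->G D a N, the suffix after N is empty, so FOLLOW(N) ⊇ FOLLOW(L) = {$, a, g}; in N->S N N a (occurrence 1), N is followed by N a with FIRST {a, g}; in N->S N N a (occurrence 2), N is followed by a with FIRST {a}. Thus FOLLOW(N) = {$, a, g}.

{$, a, g}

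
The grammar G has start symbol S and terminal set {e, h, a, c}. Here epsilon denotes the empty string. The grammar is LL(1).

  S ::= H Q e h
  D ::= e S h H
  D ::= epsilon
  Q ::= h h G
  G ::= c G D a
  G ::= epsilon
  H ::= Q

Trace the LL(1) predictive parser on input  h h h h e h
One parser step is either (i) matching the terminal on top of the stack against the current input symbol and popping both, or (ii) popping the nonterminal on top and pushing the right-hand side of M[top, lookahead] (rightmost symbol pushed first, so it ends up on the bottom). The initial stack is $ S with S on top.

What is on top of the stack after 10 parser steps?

e

      Stack          Input          Action
   1  $ S            h h h h e h $  expand S ::= H Q e h
   2  $ h e Q H      h h h h e h $  expand H ::= Q
   3  $ h e Q Q      h h h h e h $  expand Q ::= h h G
   4  $ h e Q G h h  h h h h e h $  match h
   5  $ h e Q G h    h h h e h $    match h
   6  $ h e Q G      h h e h $      expand G ::= epsilon
   7  $ h e Q        h h e h $      expand Q ::= h h G
   8  $ h e G h h    h h e h $      match h
   9  $ h e G h      h e h $        match h
  10  $ h e G        e h $          expand G ::= epsilon
Stack after step 10: $ h e (top = e).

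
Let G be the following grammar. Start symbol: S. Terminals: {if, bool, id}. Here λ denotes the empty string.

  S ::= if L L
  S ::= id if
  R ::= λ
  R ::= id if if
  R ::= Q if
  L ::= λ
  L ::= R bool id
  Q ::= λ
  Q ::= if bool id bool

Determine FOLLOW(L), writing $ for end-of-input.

FIRST(S): from S::=if L L we get {if}; from S::=id if we get {id}. So FIRST(S) = {id, if}.
FIRST(Q): from Q::=λ we get {λ}; from Q::=if bool id bool we get {if}. So FIRST(Q) = {λ, if}.
FIRST(R): from R::=λ we get {λ}; from R::=id if if we get {id}; from R::=Q if we get {if}. So FIRST(R) = {λ, id, if}.
FIRST(L): from L::=λ we get {λ}; from L::=R bool id we get {bool, id, if}. So FIRST(L) = {λ, bool, id, if}.
FOLLOW(S) includes $ since S is the start symbol.
FOLLOW(S): S appears on no right-hand side. Thus FOLLOW(S) = {$}.
FOLLOW(R): in L::=R bool id, R is followed by bool id with FIRST {bool}. Thus FOLLOW(R) = {bool}.
FOLLOW(L): in S::=if L L (occurrence 1), L is followed by L with FIRST {λ, bool, id, if}; in S::=if L L (occurrence 1), the suffix after L is nullable, so FOLLOW(L) ⊇ FOLLOW(S) = {$}; in S::=if L L (occurrence 2), the suffix after L is empty, so FOLLOW(L) ⊇ FOLLOW(S) = {$}. Thus FOLLOW(L) = {$, bool, id, if}.
FOLLOW(Q): in R::=Q if, Q is followed by if with FIRST {if}. Thus FOLLOW(Q) = {if}.

{$, bool, id, if}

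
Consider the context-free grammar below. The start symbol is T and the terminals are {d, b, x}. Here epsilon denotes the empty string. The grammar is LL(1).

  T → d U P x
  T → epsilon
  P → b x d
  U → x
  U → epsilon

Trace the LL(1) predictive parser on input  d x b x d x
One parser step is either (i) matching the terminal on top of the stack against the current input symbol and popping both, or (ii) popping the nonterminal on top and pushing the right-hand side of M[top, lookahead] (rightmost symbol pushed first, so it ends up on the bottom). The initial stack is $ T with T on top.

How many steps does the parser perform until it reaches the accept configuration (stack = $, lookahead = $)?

     Stack      Input          Action
  1  $ T        d x b x d x $  expand T → d U P x
  2  $ x P U d  d x b x d x $  match d
  3  $ x P U    x b x d x $    expand U → x
  4  $ x P x    x b x d x $    match x
  5  $ x P      b x d x $      expand P → b x d
  6  $ x d x b  b x d x $      match b
  7  $ x d x    x d x $        match x
  8  $ x d      d x $          match d
  9  $ x        x $            match x
Accept reached after 9 steps.

9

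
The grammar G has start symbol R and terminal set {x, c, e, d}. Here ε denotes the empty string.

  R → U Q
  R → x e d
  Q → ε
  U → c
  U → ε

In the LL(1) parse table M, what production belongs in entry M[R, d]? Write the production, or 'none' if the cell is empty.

none

FIRST(Q) = {ε}
FIRST(U) = {ε, c}
FIRST(R) = {ε, c, x}  (via U Q)
FOLLOW(R) includes $ since R is the start symbol.
FOLLOW(R): R appears on no right-hand side. Thus FOLLOW(R) = {$}.
For R → U Q: FIRST(U Q) = {ε, c}, so it goes in M[R, t] for t ∈ {c}; since ε ∈ FIRST, also for every t ∈ FOLLOW(R) = {$}.
For R → x e d: FIRST(x e d) = {x}, so it goes in M[R, t] for t ∈ {x}.
None of these place a production in M[R, d].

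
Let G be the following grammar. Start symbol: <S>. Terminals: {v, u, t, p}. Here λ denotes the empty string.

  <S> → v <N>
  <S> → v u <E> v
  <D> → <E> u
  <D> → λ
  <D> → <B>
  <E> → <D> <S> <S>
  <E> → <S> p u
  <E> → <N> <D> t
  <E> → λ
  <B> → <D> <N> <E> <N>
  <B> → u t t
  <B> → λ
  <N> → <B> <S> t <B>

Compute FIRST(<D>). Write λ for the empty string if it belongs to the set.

{λ, u, v}

FIRST(<S>): from <S>→v <N> we get {v}; from <S>→v u <E> v we get {v}. So FIRST(<S>) = {v}.
FIRST(<D>): from <D>→<E> u we get {u, v}; from <D>→λ we get {λ}; from <D>→<B> we get {λ, u, v}. So FIRST(<D>) = {λ, u, v}.
FIRST(<E>): from <E>→<D> <S> <S> we get {u, v}; from <E>→<S> p u we get {v}; from <E>→<N> <D> t we get {u, v}; from <E>→λ we get {λ}. So FIRST(<E>) = {λ, u, v}.
FIRST(<B>): from <B>→<D> <N> <E> <N> we get {u, v}; from <B>→u t t we get {u}; from <B>→λ we get {λ}. So FIRST(<B>) = {λ, u, v}.
FIRST(<N>): from <N>→<B> <S> t <B> we get {u, v}. So FIRST(<N>) = {u, v}.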